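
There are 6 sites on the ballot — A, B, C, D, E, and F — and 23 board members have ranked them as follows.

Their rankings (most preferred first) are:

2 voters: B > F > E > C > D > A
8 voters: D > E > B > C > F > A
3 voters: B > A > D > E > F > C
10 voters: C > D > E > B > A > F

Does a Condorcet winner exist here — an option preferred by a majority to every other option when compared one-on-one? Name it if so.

None — there is no Condorcet winner

Head-to-head results (23 voters total):
A vs B: B wins 23–0.
A vs C: C wins 20–3.
A vs D: D wins 20–3.
A vs E: E wins 20–3.
A vs F: A wins 13–10.
B vs C: B wins 13–10.
B vs D: D wins 18–5.
B vs E: E wins 18–5.
B vs F: B wins 23–0.
C vs D: C wins 12–11.
C vs E: E wins 13–10.
C vs F: C wins 18–5.
D vs E: D wins 21–2.
D vs F: D wins 21–2.
E vs F: E wins 21–2.
No candidate beats all others: B beats C beats D beats B, a majority cycle.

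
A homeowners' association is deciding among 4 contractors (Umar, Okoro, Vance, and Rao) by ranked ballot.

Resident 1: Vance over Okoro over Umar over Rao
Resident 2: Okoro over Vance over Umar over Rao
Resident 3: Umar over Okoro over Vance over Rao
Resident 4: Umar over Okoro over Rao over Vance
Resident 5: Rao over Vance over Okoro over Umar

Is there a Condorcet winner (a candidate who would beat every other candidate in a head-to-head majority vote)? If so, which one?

Head-to-head results (5 voters total):
Umar vs Okoro: Okoro wins 3–2.
Umar vs Vance: Vance wins 3–2.
Umar vs Rao: Umar wins 4–1.
Okoro vs Vance: Okoro wins 3–2.
Okoro vs Rao: Okoro wins 4–1.
Vance vs Rao: Vance wins 3–2.
Okoro beats each rival — Umar (3–2), Vance (3–2), Rao (4–1) — so Okoro is the Condorcet winner.

Okoro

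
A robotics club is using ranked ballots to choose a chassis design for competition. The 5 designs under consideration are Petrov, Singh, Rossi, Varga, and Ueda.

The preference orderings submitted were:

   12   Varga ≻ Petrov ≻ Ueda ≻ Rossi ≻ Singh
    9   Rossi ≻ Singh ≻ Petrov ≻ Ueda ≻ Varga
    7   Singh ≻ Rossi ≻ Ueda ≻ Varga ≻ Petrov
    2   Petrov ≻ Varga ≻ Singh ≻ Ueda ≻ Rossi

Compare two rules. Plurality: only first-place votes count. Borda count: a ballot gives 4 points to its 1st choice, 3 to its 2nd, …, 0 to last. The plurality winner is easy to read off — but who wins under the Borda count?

Plurality first-place counts: Petrov 2, Singh 7, Rossi 9, Varga 12, Ueda 0 → Varga.
Borda totals: Petrov 62, Singh 59, Rossi 69, Varga 61, Ueda 49 → Rossi.

Rossi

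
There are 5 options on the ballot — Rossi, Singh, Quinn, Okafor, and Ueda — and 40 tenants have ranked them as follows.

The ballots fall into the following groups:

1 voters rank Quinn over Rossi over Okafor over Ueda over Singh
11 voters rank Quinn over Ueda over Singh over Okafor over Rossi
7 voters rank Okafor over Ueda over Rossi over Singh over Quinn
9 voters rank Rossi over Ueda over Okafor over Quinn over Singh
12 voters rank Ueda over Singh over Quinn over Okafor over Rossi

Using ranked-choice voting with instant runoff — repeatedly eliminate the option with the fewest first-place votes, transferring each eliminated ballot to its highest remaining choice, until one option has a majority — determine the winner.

Ueda

Round 1: Quinn 12, Ueda 12, Rossi 9, Okafor 7, Singh 0. Singh has the fewest and is eliminated.
Round 2: Quinn 12, Ueda 12, Rossi 9, Okafor 7. Okafor has the fewest and is eliminated.
Round 3: Ueda 19, Quinn 12, Rossi 9. Rossi has the fewest and is eliminated.
Round 4: Ueda 28, Quinn 12. Ueda has a majority.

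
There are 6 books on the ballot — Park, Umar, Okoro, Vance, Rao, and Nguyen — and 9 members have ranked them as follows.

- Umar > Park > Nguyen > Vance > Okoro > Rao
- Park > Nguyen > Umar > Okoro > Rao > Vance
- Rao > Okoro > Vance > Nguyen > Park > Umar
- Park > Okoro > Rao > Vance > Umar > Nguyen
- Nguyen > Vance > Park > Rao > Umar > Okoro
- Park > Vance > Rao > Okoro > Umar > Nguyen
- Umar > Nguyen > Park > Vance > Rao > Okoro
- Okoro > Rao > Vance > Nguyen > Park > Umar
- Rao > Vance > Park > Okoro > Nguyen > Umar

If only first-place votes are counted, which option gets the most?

First-place vote totals:
  Park: 3
  Umar: 2
  Okoro: 1
  Vance: 0
  Rao: 2
  Nguyen: 1
Park has the most first-place votes.

Park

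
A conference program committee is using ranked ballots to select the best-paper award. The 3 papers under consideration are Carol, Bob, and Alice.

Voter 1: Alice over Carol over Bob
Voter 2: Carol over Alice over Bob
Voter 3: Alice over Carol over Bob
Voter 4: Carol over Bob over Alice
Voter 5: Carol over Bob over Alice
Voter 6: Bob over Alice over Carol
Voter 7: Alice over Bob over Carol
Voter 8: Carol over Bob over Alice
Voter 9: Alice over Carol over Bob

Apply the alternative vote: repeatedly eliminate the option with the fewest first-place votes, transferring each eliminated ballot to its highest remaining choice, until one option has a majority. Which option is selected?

Alice

Round 1: Carol 4, Alice 4, Bob 1. Bob has the fewest and is eliminated.
Round 2: Alice 5, Carol 4. Alice has a majority.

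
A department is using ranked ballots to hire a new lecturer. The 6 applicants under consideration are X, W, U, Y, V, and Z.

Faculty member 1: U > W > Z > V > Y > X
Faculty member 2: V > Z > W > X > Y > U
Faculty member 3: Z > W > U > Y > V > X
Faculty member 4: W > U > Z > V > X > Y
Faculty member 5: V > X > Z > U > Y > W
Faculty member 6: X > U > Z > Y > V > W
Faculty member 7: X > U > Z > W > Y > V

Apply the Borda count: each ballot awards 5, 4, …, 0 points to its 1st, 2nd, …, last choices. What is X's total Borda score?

17

Borda scores:
  X: 0 + 2 + 0 + 1 + 4 + 5 + 5 = 17
  W: 4 + 3 + 4 + 5 + 0 + 0 + 2 = 18
  U: 5 + 0 + 3 + 4 + 2 + 4 + 4 = 22
  Y: 1 + 1 + 2 + 0 + 1 + 2 + 1 = 8
  V: 2 + 5 + 1 + 2 + 5 + 1 + 0 = 16
  Z: 3 + 4 + 5 + 3 + 3 + 3 + 3 = 24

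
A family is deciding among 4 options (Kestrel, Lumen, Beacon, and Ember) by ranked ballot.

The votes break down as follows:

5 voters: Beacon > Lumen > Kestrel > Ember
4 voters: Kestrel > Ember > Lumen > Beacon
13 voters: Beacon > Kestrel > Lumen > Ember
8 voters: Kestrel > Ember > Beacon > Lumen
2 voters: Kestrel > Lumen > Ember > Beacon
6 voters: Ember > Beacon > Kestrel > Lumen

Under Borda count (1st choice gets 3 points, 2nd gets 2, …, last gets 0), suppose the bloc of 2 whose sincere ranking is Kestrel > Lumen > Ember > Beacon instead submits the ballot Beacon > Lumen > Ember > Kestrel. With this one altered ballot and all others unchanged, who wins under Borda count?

Borda totals with the altered ballot: Kestrel 73, Lumen 31, Beacon 80, Ember 44.
The switch changes the winner from Kestrel to Beacon.

Beacon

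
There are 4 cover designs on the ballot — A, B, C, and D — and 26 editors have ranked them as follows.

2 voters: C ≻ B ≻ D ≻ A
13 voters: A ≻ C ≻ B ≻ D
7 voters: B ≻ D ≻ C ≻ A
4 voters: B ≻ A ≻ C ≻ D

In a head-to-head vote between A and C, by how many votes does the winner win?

8

Ballots ranking A above C: 13+4 = 17.
Ballots ranking C above A: 2+7 = 9.
A wins 17–9, a margin of 8.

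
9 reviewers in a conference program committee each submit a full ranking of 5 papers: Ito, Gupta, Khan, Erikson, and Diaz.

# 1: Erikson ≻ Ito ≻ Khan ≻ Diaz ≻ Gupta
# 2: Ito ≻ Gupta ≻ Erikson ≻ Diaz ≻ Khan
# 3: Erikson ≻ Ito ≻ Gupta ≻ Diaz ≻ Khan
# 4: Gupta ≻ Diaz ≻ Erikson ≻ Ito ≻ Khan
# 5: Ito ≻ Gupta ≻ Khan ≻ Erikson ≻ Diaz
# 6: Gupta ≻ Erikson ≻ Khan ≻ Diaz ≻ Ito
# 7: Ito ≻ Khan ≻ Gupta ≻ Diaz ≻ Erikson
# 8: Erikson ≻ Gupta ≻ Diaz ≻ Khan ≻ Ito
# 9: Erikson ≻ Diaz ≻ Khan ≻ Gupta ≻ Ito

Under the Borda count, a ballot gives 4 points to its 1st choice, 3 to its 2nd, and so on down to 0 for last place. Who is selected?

Borda scores:
  Ito: 3 + 4 + 3 + 1 + 4 + 0 + 4 + 0 + 0 = 19
  Gupta: 0 + 3 + 2 + 4 + 3 + 4 + 2 + 3 + 1 = 22
  Khan: 2 + 0 + 0 + 0 + 2 + 2 + 3 + 1 + 2 = 12
  Erikson: 4 + 2 + 4 + 2 + 1 + 3 + 0 + 4 + 4 = 24
  Diaz: 1 + 1 + 1 + 3 + 0 + 1 + 1 + 2 + 3 = 13
Erikson has the highest total.

Erikson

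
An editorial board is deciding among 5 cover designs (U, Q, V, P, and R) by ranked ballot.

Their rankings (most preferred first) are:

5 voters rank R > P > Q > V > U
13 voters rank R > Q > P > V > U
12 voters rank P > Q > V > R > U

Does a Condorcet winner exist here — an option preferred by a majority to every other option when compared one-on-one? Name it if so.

Head-to-head results (30 voters total):
U vs Q: Q wins 30–0.
U vs V: V wins 30–0.
U vs P: P wins 30–0.
U vs R: R wins 30–0.
Q vs V: Q wins 30–0.
Q vs P: P wins 17–13.
Q vs R: R wins 18–12.
V vs P: P wins 30–0.
V vs R: R wins 18–12.
P vs R: R wins 18–12.
R beats each rival — U (30–0), Q (18–12), V (18–12), P (18–12) — so R is the Condorcet winner.

R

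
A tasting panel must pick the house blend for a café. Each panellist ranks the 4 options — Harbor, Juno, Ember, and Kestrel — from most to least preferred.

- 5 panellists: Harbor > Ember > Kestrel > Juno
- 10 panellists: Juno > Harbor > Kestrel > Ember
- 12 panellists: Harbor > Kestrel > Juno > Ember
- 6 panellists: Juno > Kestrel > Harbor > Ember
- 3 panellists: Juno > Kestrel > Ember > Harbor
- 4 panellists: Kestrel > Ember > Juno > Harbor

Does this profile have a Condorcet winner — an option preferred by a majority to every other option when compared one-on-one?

No

Head-to-head results (40 voters total):
Harbor vs Juno: Juno wins 23–17.
Harbor vs Ember: Harbor wins 33–7.
Harbor vs Kestrel: Harbor wins 27–13.
Juno vs Ember: Juno wins 31–9.
Juno vs Kestrel: Kestrel wins 21–19.
Ember vs Kestrel: Kestrel wins 35–5.
No candidate beats all others: Harbor beats Kestrel beats Juno beats Harbor, a majority cycle.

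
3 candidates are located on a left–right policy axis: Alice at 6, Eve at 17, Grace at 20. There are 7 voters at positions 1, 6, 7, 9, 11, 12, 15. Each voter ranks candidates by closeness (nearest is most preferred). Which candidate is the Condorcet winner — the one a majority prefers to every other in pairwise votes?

Alice

With single-peaked preferences on a line, the Condorcet winner is the candidate closest to the median voter.
The median voter (position 9) is closest to Alice at 6.
Check: Alice vs Grace — voters closer to Alice: 6 of 7.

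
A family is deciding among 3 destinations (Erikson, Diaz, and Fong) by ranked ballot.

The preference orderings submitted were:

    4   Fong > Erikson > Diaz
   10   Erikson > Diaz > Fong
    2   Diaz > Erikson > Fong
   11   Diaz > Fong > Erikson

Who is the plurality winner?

Diaz

First-place vote totals:
  Erikson: 10
  Diaz: 13
  Fong: 4
Diaz has the most first-place votes.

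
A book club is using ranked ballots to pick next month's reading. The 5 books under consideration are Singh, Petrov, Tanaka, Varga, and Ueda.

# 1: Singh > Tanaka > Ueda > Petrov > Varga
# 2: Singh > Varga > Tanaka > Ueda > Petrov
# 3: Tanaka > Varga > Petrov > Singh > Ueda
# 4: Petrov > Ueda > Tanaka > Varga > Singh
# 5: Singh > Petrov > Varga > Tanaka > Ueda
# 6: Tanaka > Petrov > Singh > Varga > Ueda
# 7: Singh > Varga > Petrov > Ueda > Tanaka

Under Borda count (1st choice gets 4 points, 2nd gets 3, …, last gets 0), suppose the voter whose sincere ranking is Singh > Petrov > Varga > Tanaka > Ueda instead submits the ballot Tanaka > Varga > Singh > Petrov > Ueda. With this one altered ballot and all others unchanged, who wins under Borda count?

Tanaka

Borda totals with the altered ballot: Singh 17, Petrov 13, Tanaka 19, Varga 14, Ueda 7.
The switch changes the winner from Singh to Tanaka.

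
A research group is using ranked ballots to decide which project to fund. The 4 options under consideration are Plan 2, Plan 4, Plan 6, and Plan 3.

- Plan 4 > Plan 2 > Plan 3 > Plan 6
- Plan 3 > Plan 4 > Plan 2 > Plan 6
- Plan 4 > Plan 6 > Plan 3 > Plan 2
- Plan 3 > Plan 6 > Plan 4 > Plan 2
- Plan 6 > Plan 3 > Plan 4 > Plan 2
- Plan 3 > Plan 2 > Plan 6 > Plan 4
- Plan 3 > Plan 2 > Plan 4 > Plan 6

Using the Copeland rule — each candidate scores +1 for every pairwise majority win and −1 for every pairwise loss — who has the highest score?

Plan 3

Pairwise results:
  Plan 2 vs Plan 4: Plan 4 wins 5–2.
  Plan 2 vs Plan 6: Plan 2 wins 4–3.
  Plan 2 vs Plan 3: Plan 3 wins 6–1.
  Plan 4 vs Plan 6: Plan 4 wins 4–3.
  Plan 4 vs Plan 3: Plan 3 wins 5–2.
  Plan 6 vs Plan 3: Plan 3 wins 5–2.
Copeland scores (wins − losses):
  Plan 2: 1 − 2 = -1
  Plan 4: 2 − 1 = 1
  Plan 6: 0 − 3 = -3
  Plan 3: 3 − 0 = 3
Plan 3 has the best Copeland score.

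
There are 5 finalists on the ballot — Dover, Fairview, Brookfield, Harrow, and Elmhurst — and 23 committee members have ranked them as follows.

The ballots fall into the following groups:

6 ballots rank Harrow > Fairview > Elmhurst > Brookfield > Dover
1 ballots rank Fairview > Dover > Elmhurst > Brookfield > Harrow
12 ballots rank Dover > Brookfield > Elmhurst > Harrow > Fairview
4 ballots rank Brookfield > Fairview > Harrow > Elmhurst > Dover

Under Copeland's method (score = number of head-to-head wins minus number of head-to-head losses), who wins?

Dover

Pairwise results:
  Dover vs Fairview: Dover wins 12–11.
  Dover vs Brookfield: Dover wins 13–10.
  Dover vs Harrow: Dover wins 13–10.
  Dover vs Elmhurst: Dover wins 13–10.
  Fairview vs Brookfield: Brookfield wins 16–7.
  Fairview vs Harrow: Harrow wins 18–5.
  Fairview vs Elmhurst: Elmhurst wins 12–11.
  Brookfield vs Harrow: Brookfield wins 17–6.
  Brookfield vs Elmhurst: Brookfield wins 16–7.
  Harrow vs Elmhurst: Elmhurst wins 13–10.
Copeland scores (wins − losses):
  Dover: 4 − 0 = 4
  Fairview: 0 − 4 = -4
  Brookfield: 3 − 1 = 2
  Harrow: 1 − 3 = -2
  Elmhurst: 2 − 2 = 0
Dover has the best Copeland score.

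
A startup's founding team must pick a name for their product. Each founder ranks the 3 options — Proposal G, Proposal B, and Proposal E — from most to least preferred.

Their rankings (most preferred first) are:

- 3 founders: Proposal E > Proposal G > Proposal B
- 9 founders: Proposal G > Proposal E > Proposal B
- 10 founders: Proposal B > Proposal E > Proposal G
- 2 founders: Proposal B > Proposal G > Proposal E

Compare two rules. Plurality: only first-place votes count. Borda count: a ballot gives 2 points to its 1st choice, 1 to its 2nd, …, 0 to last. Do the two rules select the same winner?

No

Plurality first-place counts: Proposal G 9, Proposal B 12, Proposal E 3 → Proposal B.
Borda totals: Proposal G 23, Proposal B 24, Proposal E 25 → Proposal E.
The two rules disagree: plurality picks Proposal B, Borda picks Proposal E.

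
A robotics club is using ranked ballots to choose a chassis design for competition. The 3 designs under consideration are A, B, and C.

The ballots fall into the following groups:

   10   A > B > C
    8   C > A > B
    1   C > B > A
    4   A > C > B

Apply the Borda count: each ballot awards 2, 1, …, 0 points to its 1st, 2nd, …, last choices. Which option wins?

A

Borda scores:
  A: 10·2 + 8·1 + 0 + 4·2 = 36
  B: 10·1 + 8·0 + 1 + 4·0 = 11
  C: 10·0 + 8·2 + 2 + 4·1 = 22
A has the highest total.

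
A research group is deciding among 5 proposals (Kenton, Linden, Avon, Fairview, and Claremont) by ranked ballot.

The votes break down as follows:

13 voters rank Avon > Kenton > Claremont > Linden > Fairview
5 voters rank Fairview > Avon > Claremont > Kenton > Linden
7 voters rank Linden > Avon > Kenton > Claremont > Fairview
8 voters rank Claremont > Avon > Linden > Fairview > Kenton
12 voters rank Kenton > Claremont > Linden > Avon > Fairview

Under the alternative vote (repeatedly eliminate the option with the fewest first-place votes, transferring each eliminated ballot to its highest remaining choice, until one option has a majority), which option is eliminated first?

Fairview

Round 1: Avon 13, Kenton 12, Claremont 8, Linden 7, Fairview 5. Fairview has the fewest and is eliminated.
Round 2: Avon 18, Kenton 12, Claremont 8, Linden 7. Linden has the fewest and is eliminated.
Round 3: Avon 25, Kenton 12, Claremont 8. Avon has a majority.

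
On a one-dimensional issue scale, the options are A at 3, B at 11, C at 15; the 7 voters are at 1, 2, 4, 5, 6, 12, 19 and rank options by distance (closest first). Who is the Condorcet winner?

A

With single-peaked preferences on a line, the Condorcet winner is the candidate closest to the median voter.
The median voter (position 5) is closest to A at 3.
Check: A vs B — voters closer to A: 5 of 7.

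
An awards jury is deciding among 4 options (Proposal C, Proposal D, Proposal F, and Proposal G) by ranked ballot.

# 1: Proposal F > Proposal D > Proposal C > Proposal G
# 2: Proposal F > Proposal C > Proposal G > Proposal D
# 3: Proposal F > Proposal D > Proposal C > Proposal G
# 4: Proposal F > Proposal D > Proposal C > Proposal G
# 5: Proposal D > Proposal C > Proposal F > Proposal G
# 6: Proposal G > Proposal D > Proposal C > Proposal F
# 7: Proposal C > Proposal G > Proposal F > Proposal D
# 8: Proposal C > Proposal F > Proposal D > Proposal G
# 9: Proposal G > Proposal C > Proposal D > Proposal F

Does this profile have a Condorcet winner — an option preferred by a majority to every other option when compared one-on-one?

Head-to-head results (9 voters total):
Proposal C vs Proposal D: Proposal D wins 5–4.
Proposal C vs Proposal F: Proposal C wins 5–4.
Proposal C vs Proposal G: Proposal C wins 7–2.
Proposal D vs Proposal F: Proposal F wins 6–3.
Proposal D vs Proposal G: Proposal D wins 5–4.
Proposal F vs Proposal G: Proposal F wins 6–3.
No candidate beats all others: Proposal C beats Proposal F beats Proposal D beats Proposal C, a majority cycle.

No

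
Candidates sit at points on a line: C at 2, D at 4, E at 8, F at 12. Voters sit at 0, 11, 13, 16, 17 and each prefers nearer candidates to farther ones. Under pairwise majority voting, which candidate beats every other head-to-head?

With single-peaked preferences on a line, the Condorcet winner is the candidate closest to the median voter.
The median voter (position 13) is closest to F at 12.
Check: F vs D — voters closer to F: 4 of 5.

F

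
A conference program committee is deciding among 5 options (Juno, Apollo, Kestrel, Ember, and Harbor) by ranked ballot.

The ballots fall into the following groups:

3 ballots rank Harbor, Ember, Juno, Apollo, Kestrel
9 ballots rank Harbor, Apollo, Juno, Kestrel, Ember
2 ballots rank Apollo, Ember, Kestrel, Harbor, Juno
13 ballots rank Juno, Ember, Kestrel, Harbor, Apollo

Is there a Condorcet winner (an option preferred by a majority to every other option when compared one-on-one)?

No

Head-to-head results (27 voters total):
Juno vs Apollo: Juno wins 16–11.
Juno vs Kestrel: Juno wins 25–2.
Juno vs Ember: Juno wins 22–5.
Juno vs Harbor: Harbor wins 14–13.
Apollo vs Kestrel: Apollo wins 14–13.
Apollo vs Ember: Ember wins 16–11.
Apollo vs Harbor: Harbor wins 25–2.
Kestrel vs Ember: Ember wins 18–9.
Kestrel vs Harbor: Kestrel wins 15–12.
Ember vs Harbor: Ember wins 15–12.
No candidate beats all others: Juno beats Kestrel beats Harbor beats Juno, a majority cycle.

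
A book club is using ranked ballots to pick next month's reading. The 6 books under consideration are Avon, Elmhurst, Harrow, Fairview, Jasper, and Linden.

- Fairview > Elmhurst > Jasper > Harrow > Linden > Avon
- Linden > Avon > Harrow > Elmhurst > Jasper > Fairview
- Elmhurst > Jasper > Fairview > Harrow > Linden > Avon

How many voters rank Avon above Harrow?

1

Ballots ranking Avon above Harrow: 1.
Ballots ranking Harrow above Avon: 2.
So 1 of 3 voters prefer Avon to Harrow.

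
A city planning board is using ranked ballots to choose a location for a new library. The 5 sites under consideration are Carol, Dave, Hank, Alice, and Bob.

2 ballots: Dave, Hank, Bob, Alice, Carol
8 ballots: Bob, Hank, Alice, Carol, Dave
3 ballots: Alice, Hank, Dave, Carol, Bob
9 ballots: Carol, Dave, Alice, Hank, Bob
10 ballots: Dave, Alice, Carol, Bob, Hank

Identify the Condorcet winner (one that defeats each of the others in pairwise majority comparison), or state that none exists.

Head-to-head results (32 voters total):
Carol vs Dave: Carol wins 17–15.
Carol vs Hank: Carol wins 19–13.
Carol vs Alice: Alice wins 23–9.
Carol vs Bob: Carol wins 22–10.
Dave vs Hank: Dave wins 21–11.
Dave vs Alice: Dave wins 21–11.
Dave vs Bob: Dave wins 24–8.
Hank vs Alice: Alice wins 22–10.
Hank vs Bob: Bob wins 18–14.
Alice vs Bob: Alice wins 22–10.
No candidate beats all others: Carol beats Dave beats Alice beats Carol, a majority cycle.

None — there is no Condorcet winner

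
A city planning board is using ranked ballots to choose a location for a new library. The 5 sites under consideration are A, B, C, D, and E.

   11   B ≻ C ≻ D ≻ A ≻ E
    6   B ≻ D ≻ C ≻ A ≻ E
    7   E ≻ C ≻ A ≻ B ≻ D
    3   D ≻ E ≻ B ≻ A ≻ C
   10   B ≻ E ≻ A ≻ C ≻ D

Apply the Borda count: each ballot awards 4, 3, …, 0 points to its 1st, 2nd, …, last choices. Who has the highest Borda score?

B

Borda scores:
  A: 11·1 + 6·1 + 7·2 + 3·1 + 10·2 = 54
  B: 11·4 + 6·4 + 7·1 + 3·2 + 10·4 = 121
  C: 11·3 + 6·2 + 7·3 + 3·0 + 10·1 = 76
  D: 11·2 + 6·3 + 7·0 + 3·4 + 10·0 = 52
  E: 11·0 + 6·0 + 7·4 + 3·3 + 10·3 = 67
B has the highest total.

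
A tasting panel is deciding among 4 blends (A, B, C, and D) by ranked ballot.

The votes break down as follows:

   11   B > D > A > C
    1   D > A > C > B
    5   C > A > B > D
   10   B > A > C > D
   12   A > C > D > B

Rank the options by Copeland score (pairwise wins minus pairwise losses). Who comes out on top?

B

Pairwise results:
  A vs B: B wins 21–18.
  A vs C: A wins 34–5.
  A vs D: A wins 27–12.
  B vs C: B wins 21–18.
  B vs D: B wins 26–13.
  C vs D: C wins 27–12.
Copeland scores (wins − losses):
  A: 2 − 1 = 1
  B: 3 − 0 = 3
  C: 1 − 2 = -1
  D: 0 − 3 = -3
B has the best Copeland score.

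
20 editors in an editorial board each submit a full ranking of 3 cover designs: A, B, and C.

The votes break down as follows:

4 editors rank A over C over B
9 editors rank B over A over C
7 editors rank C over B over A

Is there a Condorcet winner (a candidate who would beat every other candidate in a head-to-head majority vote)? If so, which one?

Head-to-head results (20 voters total):
A vs B: B wins 16–4.
A vs C: A wins 13–7.
B vs C: C wins 11–9.
No candidate beats all others: A beats C beats B beats A, a majority cycle.

None — there is no Condorcet winner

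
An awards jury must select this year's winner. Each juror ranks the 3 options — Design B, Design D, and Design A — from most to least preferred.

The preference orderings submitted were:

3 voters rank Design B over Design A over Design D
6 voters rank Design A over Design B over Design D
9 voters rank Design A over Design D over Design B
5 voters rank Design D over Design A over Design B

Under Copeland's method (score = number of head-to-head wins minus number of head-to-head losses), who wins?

Design A

Pairwise results:
  Design B vs Design D: Design D wins 14–9.
  Design B vs Design A: Design A wins 20–3.
  Design D vs Design A: Design A wins 18–5.
Copeland scores (wins − losses):
  Design B: 0 − 2 = -2
  Design D: 1 − 1 = 0
  Design A: 2 − 0 = 2
Design A has the best Copeland score.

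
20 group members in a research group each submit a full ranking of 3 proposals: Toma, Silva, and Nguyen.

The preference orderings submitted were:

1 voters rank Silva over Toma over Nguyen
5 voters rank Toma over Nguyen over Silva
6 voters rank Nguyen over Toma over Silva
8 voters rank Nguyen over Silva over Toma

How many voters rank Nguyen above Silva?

19

Ballots ranking Nguyen above Silva: 5+6+8 = 19.
Ballots ranking Silva above Nguyen: 1.
So 19 of 20 voters prefer Nguyen to Silva.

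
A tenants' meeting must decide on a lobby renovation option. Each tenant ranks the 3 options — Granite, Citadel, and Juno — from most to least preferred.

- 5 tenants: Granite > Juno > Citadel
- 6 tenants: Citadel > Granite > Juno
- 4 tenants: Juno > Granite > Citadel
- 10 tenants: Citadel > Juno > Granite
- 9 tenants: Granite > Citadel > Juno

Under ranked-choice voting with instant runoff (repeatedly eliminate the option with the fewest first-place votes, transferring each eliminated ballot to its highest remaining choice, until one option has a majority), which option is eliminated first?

Juno

Round 1: Citadel 16, Granite 14, Juno 4. Juno has the fewest and is eliminated.
Round 2: Granite 18, Citadel 16. Granite has a majority.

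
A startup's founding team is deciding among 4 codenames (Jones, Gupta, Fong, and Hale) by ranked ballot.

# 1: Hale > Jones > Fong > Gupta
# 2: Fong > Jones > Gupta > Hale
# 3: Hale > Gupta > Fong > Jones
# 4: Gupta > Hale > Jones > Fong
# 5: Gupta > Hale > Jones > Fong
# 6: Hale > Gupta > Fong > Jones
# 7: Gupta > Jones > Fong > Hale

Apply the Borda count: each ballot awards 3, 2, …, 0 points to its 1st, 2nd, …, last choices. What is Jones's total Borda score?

8

Borda scores:
  Jones: 2 + 2 + 0 + 1 + 1 + 0 + 2 = 8
  Gupta: 0 + 1 + 2 + 3 + 3 + 2 + 3 = 14
  Fong: 1 + 3 + 1 + 0 + 0 + 1 + 1 = 7
  Hale: 3 + 0 + 3 + 2 + 2 + 3 + 0 = 13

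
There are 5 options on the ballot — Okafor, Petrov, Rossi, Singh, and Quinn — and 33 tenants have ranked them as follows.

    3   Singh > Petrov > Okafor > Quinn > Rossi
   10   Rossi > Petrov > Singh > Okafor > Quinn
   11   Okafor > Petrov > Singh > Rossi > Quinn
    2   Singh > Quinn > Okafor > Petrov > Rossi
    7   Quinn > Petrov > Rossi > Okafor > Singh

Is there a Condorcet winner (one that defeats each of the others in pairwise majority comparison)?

Yes

Head-to-head results (33 voters total):
Okafor vs Petrov: Petrov wins 20–13.
Okafor vs Rossi: Rossi wins 17–16.
Okafor vs Singh: Okafor wins 18–15.
Okafor vs Quinn: Okafor wins 24–9.
Petrov vs Rossi: Petrov wins 23–10.
Petrov vs Singh: Petrov wins 28–5.
Petrov vs Quinn: Petrov wins 24–9.
Rossi vs Singh: Rossi wins 17–16.
Rossi vs Quinn: Rossi wins 21–12.
Singh vs Quinn: Singh wins 26–7.
Petrov beats each rival — Okafor (20–13), Rossi (23–10), Singh (28–5), Quinn (24–9) — so Petrov is the Condorcet winner.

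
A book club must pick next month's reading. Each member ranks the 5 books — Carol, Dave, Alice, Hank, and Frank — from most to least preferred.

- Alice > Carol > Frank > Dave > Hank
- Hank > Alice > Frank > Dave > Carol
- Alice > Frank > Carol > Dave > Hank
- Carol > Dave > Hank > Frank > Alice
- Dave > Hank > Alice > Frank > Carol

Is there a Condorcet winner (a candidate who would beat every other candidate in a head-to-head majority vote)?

Head-to-head results (5 voters total):
Carol vs Dave: Carol wins 3–2.
Carol vs Alice: Alice wins 4–1.
Carol vs Hank: Carol wins 3–2.
Carol vs Frank: Frank wins 3–2.
Dave vs Alice: Alice wins 3–2.
Dave vs Hank: Dave wins 4–1.
Dave vs Frank: Frank wins 3–2.
Alice vs Hank: Hank wins 3–2.
Alice vs Frank: Alice wins 4–1.
Hank vs Frank: Hank wins 3–2.
No candidate beats all others: Carol beats Hank beats Alice beats Carol, a majority cycle.

No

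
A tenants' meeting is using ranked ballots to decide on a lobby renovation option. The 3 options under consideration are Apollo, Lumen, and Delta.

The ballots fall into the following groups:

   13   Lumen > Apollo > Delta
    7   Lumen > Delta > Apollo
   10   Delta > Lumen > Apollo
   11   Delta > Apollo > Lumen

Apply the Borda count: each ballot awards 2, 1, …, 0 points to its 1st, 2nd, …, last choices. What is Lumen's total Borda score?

Borda scores:
  Apollo: 13·1 + 7·0 + 10·0 + 11·1 = 24
  Lumen: 13·2 + 7·2 + 10·1 + 11·0 = 50
  Delta: 13·0 + 7·1 + 10·2 + 11·2 = 49

50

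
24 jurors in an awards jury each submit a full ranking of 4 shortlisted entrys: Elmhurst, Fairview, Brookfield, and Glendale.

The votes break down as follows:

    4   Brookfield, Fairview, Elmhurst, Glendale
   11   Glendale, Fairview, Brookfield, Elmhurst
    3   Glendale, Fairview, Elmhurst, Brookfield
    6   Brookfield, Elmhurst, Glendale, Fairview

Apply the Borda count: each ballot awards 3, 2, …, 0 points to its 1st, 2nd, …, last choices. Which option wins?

Borda scores:
  Elmhurst: 4·1 + 11·0 + 3·1 + 6·2 = 19
  Fairview: 4·2 + 11·2 + 3·2 + 6·0 = 36
  Brookfield: 4·3 + 11·1 + 3·0 + 6·3 = 41
  Glendale: 4·0 + 11·3 + 3·3 + 6·1 = 48
Glendale has the highest total.

Glendale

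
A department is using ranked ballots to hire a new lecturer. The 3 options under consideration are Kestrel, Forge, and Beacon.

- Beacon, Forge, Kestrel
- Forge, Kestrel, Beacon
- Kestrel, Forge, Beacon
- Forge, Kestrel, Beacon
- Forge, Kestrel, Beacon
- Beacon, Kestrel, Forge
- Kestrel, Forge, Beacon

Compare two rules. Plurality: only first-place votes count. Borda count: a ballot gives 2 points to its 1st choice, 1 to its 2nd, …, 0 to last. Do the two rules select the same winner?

Plurality first-place counts: Kestrel 2, Forge 3, Beacon 2 → Forge.
Borda totals: Kestrel 8, Forge 9, Beacon 4 → Forge.
The two rules agree on Forge.

Yes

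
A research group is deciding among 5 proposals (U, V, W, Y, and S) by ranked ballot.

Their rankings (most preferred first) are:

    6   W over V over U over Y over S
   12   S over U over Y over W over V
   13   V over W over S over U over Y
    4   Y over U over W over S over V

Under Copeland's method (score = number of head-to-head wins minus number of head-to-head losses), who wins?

W

Pairwise results:
  U vs V: V wins 19–16.
  U vs W: W wins 19–16.
  U vs Y: U wins 31–4.
  U vs S: S wins 25–10.
  V vs W: W wins 22–13.
  V vs Y: V wins 19–16.
  V vs S: V wins 19–16.
  W vs Y: W wins 19–16.
  W vs S: W wins 23–12.
  Y vs S: S wins 25–10.
Copeland scores (wins − losses):
  U: 1 − 3 = -2
  V: 3 − 1 = 2
  W: 4 − 0 = 4
  Y: 0 − 4 = -4
  S: 2 − 2 = 0
W has the best Copeland score.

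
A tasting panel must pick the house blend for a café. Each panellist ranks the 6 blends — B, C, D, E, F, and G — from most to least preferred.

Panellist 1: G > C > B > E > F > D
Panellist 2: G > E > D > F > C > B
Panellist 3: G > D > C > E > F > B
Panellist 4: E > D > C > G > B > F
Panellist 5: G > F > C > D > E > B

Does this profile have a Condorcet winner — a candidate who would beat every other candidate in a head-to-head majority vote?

Yes

Head-to-head results (5 voters total):
B vs C: C wins 5–0.
B vs D: D wins 4–1.
B vs E: E wins 4–1.
B vs F: F wins 3–2.
B vs G: G wins 5–0.
C vs D: D wins 3–2.
C vs E: C wins 3–2.
C vs F: C wins 3–2.
C vs G: G wins 4–1.
D vs E: E wins 3–2.
D vs F: D wins 3–2.
D vs G: G wins 4–1.
E vs F: E wins 4–1.
E vs G: G wins 4–1.
F vs G: G wins 5–0.
G beats each rival — B (5–0), C (4–1), D (4–1), E (4–1), F (5–0) — so G is the Condorcet winner.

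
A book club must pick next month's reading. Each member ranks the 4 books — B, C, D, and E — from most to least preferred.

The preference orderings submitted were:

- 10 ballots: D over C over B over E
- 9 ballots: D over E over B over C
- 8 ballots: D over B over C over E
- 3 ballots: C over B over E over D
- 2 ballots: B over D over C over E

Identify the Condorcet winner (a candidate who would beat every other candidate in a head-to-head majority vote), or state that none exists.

Head-to-head results (32 voters total):
B vs C: B wins 19–13.
B vs D: D wins 27–5.
B vs E: B wins 23–9.
C vs D: D wins 29–3.
C vs E: C wins 23–9.
D vs E: D wins 29–3.
D beats each rival — B (27–5), C (29–3), E (29–3) — so D is the Condorcet winner.

D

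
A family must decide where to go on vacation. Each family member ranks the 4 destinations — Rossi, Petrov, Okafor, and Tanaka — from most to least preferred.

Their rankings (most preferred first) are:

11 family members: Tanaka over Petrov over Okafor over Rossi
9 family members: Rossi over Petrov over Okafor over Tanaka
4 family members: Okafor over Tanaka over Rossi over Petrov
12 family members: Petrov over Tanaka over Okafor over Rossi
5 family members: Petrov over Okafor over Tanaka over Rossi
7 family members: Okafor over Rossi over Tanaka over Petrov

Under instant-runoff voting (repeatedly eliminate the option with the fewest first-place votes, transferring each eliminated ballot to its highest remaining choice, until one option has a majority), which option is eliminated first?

Rossi

Round 1: Petrov 17, Okafor 11, Tanaka 11, Rossi 9. Rossi has the fewest and is eliminated.
Round 2: Petrov 26, Okafor 11, Tanaka 11. Petrov has a majority.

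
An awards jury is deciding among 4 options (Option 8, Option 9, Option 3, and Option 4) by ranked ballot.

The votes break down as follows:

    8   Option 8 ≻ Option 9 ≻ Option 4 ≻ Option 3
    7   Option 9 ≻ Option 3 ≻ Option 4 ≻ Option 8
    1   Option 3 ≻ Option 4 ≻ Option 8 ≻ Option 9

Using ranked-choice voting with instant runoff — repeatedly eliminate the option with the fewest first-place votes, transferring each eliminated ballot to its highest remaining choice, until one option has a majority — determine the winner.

Option 8

Round 1: Option 8 8, Option 9 7, Option 3 1, Option 4 0. Option 4 has the fewest and is eliminated.
Round 2: Option 8 8, Option 9 7, Option 3 1. Option 3 has the fewest and is eliminated.
Round 3: Option 8 9, Option 9 7. Option 8 has a majority.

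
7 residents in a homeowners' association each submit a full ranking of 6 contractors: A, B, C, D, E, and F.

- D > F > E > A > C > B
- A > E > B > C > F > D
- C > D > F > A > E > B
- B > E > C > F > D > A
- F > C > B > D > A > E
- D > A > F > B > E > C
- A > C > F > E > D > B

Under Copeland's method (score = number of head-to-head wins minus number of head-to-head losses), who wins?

F

Pairwise results:
  A vs B: A wins 5–2.
  A vs C: A wins 4–3.
  A vs D: D wins 5–2.
  A vs E: A wins 5–2.
  A vs F: F wins 4–3.
  B vs C: C wins 4–3.
  B vs D: D wins 4–3.
  B vs E: E wins 4–3.
  B vs F: F wins 5–2.
  C vs D: C wins 5–2.
  C vs E: E wins 4–3.
  C vs F: C wins 4–3.
  D vs E: D wins 4–3.
  D vs F: F wins 4–3.
  E vs F: F wins 5–2.
Copeland scores (wins − losses):
  A: 3 − 2 = 1
  B: 0 − 5 = -5
  C: 3 − 2 = 1
  D: 3 − 2 = 1
  E: 2 − 3 = -1
  F: 4 − 1 = 3
F has the best Copeland score.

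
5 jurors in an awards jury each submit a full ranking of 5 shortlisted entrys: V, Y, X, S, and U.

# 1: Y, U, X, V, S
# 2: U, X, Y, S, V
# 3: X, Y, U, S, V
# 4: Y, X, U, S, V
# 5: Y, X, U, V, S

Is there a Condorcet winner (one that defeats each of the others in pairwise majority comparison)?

Yes

Head-to-head results (5 voters total):
V vs Y: Y wins 5–0.
V vs X: X wins 5–0.
V vs S: S wins 3–2.
V vs U: U wins 5–0.
Y vs X: Y wins 3–2.
Y vs S: Y wins 5–0.
Y vs U: Y wins 4–1.
X vs S: X wins 5–0.
X vs U: X wins 3–2.
S vs U: U wins 5–0.
Y beats each rival — V (5–0), X (3–2), S (5–0), U (4–1) — so Y is the Condorcet winner.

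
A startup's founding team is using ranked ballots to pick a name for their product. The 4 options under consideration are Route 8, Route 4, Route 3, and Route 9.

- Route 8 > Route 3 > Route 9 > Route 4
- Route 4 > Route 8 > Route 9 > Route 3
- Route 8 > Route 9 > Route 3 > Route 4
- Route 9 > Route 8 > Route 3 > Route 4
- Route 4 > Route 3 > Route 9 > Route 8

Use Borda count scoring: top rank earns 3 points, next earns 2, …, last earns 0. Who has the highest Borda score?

Borda scores:
  Route 8: 3 + 2 + 3 + 2 + 0 = 10
  Route 4: 0 + 3 + 0 + 0 + 3 = 6
  Route 3: 2 + 0 + 1 + 1 + 2 = 6
  Route 9: 1 + 1 + 2 + 3 + 1 = 8
Route 8 has the highest total.

Route 8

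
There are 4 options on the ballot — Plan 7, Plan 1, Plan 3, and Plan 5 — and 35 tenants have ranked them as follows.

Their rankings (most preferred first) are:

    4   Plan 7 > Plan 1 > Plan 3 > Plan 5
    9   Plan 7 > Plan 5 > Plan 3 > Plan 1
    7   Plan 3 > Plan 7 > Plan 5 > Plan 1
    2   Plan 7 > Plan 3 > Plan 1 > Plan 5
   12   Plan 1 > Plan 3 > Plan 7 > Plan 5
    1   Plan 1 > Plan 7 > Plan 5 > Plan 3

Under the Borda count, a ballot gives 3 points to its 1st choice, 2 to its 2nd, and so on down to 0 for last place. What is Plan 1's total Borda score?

49

Borda scores:
  Plan 7: 4·3 + 9·3 + 7·2 + 2·3 + 12·1 + 2 = 73
  Plan 1: 4·2 + 9·0 + 7·0 + 2·1 + 12·3 + 3 = 49
  Plan 3: 4·1 + 9·1 + 7·3 + 2·2 + 12·2 + 0 = 62
  Plan 5: 4·0 + 9·2 + 7·1 + 2·0 + 12·0 + 1 = 26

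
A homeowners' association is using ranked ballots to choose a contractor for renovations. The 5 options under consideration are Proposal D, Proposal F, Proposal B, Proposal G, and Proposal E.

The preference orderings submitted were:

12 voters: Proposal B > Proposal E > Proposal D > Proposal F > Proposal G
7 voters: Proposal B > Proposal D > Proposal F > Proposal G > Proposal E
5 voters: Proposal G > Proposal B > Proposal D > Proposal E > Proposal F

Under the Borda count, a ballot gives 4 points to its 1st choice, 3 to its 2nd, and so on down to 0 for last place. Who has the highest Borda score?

Borda scores:
  Proposal D: 12·2 + 7·3 + 5·2 = 55
  Proposal F: 12·1 + 7·2 + 5·0 = 26
  Proposal B: 12·4 + 7·4 + 5·3 = 91
  Proposal G: 12·0 + 7·1 + 5·4 = 27
  Proposal E: 12·3 + 7·0 + 5·1 = 41
Proposal B has the highest total.

Proposal B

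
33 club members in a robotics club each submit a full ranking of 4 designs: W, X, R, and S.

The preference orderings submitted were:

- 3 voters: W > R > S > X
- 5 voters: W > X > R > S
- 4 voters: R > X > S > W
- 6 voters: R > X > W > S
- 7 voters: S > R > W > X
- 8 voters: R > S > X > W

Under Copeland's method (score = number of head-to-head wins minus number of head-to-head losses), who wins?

R

Pairwise results:
  W vs X: X wins 18–15.
  W vs R: R wins 25–8.
  W vs S: S wins 19–14.
  X vs R: R wins 28–5.
  X vs S: S wins 18–15.
  R vs S: R wins 26–7.
Copeland scores (wins − losses):
  W: 0 − 3 = -3
  X: 1 − 2 = -1
  R: 3 − 0 = 3
  S: 2 − 1 = 1
R has the best Copeland score.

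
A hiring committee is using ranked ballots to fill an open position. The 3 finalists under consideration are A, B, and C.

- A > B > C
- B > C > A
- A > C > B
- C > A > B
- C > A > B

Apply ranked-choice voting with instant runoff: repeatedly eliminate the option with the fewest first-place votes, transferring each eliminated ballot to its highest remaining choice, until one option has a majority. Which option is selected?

Round 1: A 2, C 2, B 1. B has the fewest and is eliminated.
Round 2: C 3, A 2. C has a majority.

C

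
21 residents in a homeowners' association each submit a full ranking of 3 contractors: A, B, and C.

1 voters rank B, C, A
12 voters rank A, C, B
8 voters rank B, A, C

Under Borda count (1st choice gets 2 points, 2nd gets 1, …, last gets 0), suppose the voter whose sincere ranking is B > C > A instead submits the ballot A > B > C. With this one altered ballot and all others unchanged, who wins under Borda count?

A

Borda totals with the altered ballot: A 34, B 17, C 12.
The winner is unchanged: still A.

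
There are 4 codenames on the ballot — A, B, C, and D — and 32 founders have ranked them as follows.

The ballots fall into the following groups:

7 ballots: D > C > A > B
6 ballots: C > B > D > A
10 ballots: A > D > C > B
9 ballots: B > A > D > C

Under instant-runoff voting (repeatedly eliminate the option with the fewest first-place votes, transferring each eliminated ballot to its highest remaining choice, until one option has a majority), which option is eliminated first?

Round 1: A 10, B 9, D 7, C 6. C has the fewest and is eliminated.
Round 2: B 15, A 10, D 7. D has the fewest and is eliminated.
Round 3: A 17, B 15. A has a majority.

C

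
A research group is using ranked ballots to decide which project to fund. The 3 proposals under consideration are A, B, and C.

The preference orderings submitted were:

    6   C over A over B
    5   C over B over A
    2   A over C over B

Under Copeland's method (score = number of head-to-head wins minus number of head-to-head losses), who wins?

C

Pairwise results:
  A vs B: A wins 8–5.
  A vs C: C wins 11–2.
  B vs C: C wins 13–0.
Copeland scores (wins − losses):
  A: 1 − 1 = 0
  B: 0 − 2 = -2
  C: 2 − 0 = 2
C has the best Copeland score.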